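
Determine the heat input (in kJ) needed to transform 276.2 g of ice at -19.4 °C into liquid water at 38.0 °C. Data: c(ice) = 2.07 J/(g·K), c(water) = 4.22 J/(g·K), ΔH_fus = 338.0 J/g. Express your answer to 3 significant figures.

q = 149 kJ

q1 (heat ice -19.4→0.0 °C): 276.2 × 2.07 × 19.4 = 11092 J
q2 (melt at 0 °C): 276.2 × 338.0 = 93356 J
q3 (heat water 0.0→38.0 °C): 276.2 × 4.22 × 38.0 = 44291 J
Total: 11092 + 93356 + 44291 = 148739 J = 149 kJ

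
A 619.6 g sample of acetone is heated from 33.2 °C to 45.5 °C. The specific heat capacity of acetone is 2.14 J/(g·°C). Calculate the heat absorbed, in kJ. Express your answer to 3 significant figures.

q = m c ΔT = 619.6 × 2.14 × (45.5 − 33.2)
q = 619.6 × 2.14 × 12.3 = 16310 J = 16.3 kJ

q = 16.3 kJ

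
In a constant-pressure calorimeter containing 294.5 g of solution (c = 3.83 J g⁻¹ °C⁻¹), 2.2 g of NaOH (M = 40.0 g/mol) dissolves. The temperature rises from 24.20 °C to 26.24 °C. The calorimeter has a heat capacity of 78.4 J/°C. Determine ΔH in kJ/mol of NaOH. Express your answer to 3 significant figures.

ΔH = -44.7 kJ/mol

|ΔT| = |26.24 − 24.20| = 2.04 °C
|q_surr| = (294.5 × 3.83 + 78.4) × 2.04 = 1206.335 × 2.04 = 2461 J
n(NaOH) = 2.2 / 40.0 = 0.05500 mol
Temperature rose, so q_rxn = −|q_surr| = -2.461 kJ
ΔH = q_rxn / n = -44.745 kJ/mol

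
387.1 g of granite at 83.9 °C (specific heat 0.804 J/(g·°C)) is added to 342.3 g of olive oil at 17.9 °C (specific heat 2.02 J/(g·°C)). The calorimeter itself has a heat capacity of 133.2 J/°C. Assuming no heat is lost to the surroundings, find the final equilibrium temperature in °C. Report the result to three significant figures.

T_f = 36.0 °C

Heat lost by granite = heat gained by olive oil + calorimeter.
(387.1)(0.804)(83.9 − T) = [(342.3)(2.02) + 133.2](T − 17.9)
311.2284 (83.9 − T) = 824.646 (T − 17.9)
26112 − 311.2284 T = 824.646 T − 14761
40873 = 1135.8744 T
T = 35.98 °C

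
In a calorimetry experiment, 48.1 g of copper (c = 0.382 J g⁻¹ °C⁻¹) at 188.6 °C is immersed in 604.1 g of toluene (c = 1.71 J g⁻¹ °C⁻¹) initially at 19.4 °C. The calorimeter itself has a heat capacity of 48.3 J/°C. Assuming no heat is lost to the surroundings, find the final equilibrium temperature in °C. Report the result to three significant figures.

T_f = 22.2 °C

Heat lost by copper = heat gained by toluene + calorimeter.
(48.1)(0.382)(188.6 − T) = [(604.1)(1.71) + 48.3](T − 19.4)
18.3742 (188.6 − T) = 1081.311 (T − 19.4)
3465.4 − 18.3742 T = 1081.311 T − 20977
24442.4 = 1099.6852 T
T = 22.23 °C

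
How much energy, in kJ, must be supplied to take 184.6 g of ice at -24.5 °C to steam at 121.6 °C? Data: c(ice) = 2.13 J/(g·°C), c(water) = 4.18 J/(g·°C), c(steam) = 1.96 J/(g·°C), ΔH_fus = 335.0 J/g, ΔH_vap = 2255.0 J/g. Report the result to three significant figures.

q = 573 kJ

q1 (heat ice -24.5→0.0 °C): 184.6 × 2.13 × 24.5 = 9633 J
q2 (melt at 0 °C): 184.6 × 335.0 = 61841 J
q3 (heat water 0.0→100.0 °C): 184.6 × 4.18 × 100.0 = 77163 J
q4 (vaporize at 100 °C): 184.6 × 2255.0 = 416273 J
q5 (heat steam 100.0→121.6 °C): 184.6 × 1.96 × 21.6 = 7815 J
Total: 9633 + 61841 + 77163 + 416273 + 7815 = 572725 J = 573 kJ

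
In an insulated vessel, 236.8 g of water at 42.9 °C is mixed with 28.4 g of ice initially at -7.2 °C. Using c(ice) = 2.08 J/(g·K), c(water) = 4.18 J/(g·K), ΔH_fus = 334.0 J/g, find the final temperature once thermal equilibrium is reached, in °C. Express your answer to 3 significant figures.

T_f = 29.4 °C

Heat to bring ice to 0 °C and melt it: q₁ = 28.4×2.08×7.2 + 28.4×334.0 = 9910.9 J
Heat the water can supply cooling to 0 °C: 236.8×4.18×42.9 = 42463.4 J > q₁, so all ice melts.
Energy balance: 236.8×4.18×(42.9 − T) = 9910.9 + 28.4×4.18×(T − 0)
989.824(42.9 − T) = 9910.9 + 118.712 T
42463.4 − 9910.9 = 1108.536 T
T = 32552.5 / 1108.536 = 29.37 °C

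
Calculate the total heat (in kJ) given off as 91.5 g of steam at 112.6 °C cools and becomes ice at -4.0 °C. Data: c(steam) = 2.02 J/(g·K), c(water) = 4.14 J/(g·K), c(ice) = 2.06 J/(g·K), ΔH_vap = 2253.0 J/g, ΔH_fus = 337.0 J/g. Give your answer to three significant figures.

q = 278 kJ

q1 (cool steam 112.6→100 °C): 91.5 × 2.02 × 12.6 = 2329 J
q2 (condense at 100 °C): 91.5 × 2253.0 = 206150 J
q3 (cool water 100→0 °C): 91.5 × 4.14 × 100.0 = 37881 J
q4 (freeze at 0 °C): 91.5 × 337.0 = 30836 J
q5 (cool ice 0→-4.0 °C): 91.5 × 2.06 × 4.0 = 754 J
Total: 2329 + 206150 + 37881 + 30836 + 754 = 277950 J = 278 kJ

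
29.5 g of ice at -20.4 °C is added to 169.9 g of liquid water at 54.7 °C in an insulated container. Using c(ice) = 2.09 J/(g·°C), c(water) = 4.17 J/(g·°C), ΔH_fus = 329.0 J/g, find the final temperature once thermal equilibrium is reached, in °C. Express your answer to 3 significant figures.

Heat to bring ice to 0 °C and melt it: q₁ = 29.5×2.09×20.4 + 29.5×329.0 = 10963 J
Heat the water can supply cooling to 0 °C: 169.9×4.17×54.7 = 38754.0 J > q₁, so all ice melts.
Energy balance: 169.9×4.17×(54.7 − T) = 10963 + 29.5×4.17×(T − 0)
708.483(54.7 − T) = 10963 + 123.015 T
38754.0 − 10963 = 831.498 T
T = 27791.0 / 831.498 = 33.42 °C

T_f = 33.4 °C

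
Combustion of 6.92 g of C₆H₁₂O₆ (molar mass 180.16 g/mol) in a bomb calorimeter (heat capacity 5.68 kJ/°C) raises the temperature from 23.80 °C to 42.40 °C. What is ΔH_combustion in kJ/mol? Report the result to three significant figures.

ΔT = 42.40 − 23.80 = 18.60 °C
q_cal = C_cal × ΔT = 5.68 × 18.60 = 105.648 kJ
n = 6.92 / 180.16 = 0.03841 mol
q_rxn = −q_cal = -105.648 kJ
ΔH = -105.648 / 0.03841 = -2751 kJ/mol

ΔH = -2750 kJ/mol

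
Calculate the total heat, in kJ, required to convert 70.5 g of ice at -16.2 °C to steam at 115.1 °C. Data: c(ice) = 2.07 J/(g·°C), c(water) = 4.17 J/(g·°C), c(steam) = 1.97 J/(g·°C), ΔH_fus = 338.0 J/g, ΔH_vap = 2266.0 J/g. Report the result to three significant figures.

q1 (heat ice -16.2→0.0 °C): 70.5 × 2.07 × 16.2 = 2364 J
q2 (melt at 0 °C): 70.5 × 338.0 = 23829 J
q3 (heat water 0.0→100.0 °C): 70.5 × 4.17 × 100.0 = 29399 J
q4 (vaporize at 100 °C): 70.5 × 2266.0 = 159753 J
q5 (heat steam 100.0→115.1 °C): 70.5 × 1.97 × 15.1 = 2097 J
Total: 2364 + 23829 + 29399 + 159753 + 2097 = 217442 J = 217 kJ

q = 217 kJ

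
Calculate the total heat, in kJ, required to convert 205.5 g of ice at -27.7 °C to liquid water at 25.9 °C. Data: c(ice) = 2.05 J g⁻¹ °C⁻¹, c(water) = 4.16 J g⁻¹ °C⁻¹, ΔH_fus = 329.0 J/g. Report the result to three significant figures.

q = 101 kJ

q1 (heat ice -27.7→0.0 °C): 205.5 × 2.05 × 27.7 = 11669 J
q2 (melt at 0 °C): 205.5 × 329.0 = 67610 J
q3 (heat water 0.0→25.9 °C): 205.5 × 4.16 × 25.9 = 22141 J
Total: 11669 + 67610 + 22141 = 101420 J = 101 kJ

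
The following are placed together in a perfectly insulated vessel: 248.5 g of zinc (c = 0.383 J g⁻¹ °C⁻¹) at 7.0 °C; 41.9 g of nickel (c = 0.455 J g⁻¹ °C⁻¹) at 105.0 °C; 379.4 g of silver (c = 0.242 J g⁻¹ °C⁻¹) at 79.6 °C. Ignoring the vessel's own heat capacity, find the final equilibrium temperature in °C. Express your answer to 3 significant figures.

T_f = 48.4 °C

Σ mᵢcᵢ(T − Tᵢ) = 0  ⇒  T = Σ mᵢcᵢTᵢ / Σ mᵢcᵢ
Σ mᵢcᵢ = 248.5×0.383 + 41.9×0.455 + 379.4×0.242 = 206.0548
Σ mᵢcᵢTᵢ = 95.1755×7.0 + 19.0645×105.0 + 91.8148×79.6 = 9976.5
T = 9976.5 / 206.0548 = 48.42 °C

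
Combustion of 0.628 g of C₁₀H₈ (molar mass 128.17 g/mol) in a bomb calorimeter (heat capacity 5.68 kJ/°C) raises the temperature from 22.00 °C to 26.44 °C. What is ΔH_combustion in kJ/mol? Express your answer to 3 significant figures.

ΔH = -5150 kJ/mol

ΔT = 26.44 − 22.00 = 4.44 °C
q_cal = C_cal × ΔT = 5.68 × 4.44 = 25.2192 kJ
n = 0.628 / 128.17 = 0.004900 mol
q_rxn = −q_cal = -25.2192 kJ
ΔH = -25.2192 / 0.004900 = -5147 kJ/mol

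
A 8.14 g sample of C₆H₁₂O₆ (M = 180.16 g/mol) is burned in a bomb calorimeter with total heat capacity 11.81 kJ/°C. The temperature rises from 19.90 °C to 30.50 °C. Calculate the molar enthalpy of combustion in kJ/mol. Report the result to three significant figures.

ΔH = -2770 kJ/mol

ΔT = 30.50 − 19.90 = 10.60 °C
q_cal = C_cal × ΔT = 11.81 × 10.60 = 125.186 kJ
n = 8.14 / 180.16 = 0.04518 mol
q_rxn = −q_cal = -125.186 kJ
ΔH = -125.186 / 0.04518 = -2771 kJ/mol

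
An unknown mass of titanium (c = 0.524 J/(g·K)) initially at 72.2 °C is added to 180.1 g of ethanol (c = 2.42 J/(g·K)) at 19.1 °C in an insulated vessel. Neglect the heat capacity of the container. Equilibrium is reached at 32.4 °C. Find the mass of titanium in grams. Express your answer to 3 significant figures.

q_gained = (180.1 × 2.42) × (32.4 − 19.1) = 5797 J
q_lost = m × 0.524 × (72.2 − 32.4) = 20.8552 m
m = 5797 / 20.8552 = 278 g

m = 278 g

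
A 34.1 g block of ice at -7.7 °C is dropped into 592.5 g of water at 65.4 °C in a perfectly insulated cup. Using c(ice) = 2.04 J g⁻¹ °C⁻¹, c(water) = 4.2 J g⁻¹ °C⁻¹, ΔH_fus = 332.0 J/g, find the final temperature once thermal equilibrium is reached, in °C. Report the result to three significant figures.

Heat to bring ice to 0 °C and melt it: q₁ = 34.1×2.04×7.7 + 34.1×332.0 = 11857 J
Heat the water can supply cooling to 0 °C: 592.5×4.2×65.4 = 162748 J > q₁, so all ice melts.
Energy balance: 592.5×4.2×(65.4 − T) = 11857 + 34.1×4.2×(T − 0)
2488.5(65.4 − T) = 11857 + 143.22 T
162748 − 11857 = 2631.72 T
T = 150891 / 2631.72 = 57.34 °C

T_f = 57.3 °C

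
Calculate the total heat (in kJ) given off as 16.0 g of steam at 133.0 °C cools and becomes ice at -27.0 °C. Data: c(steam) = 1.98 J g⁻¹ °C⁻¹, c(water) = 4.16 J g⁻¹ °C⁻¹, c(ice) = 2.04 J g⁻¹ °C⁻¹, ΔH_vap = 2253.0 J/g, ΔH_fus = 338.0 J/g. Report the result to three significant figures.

q1 (cool steam 133.0→100 °C): 16.0 × 1.98 × 33.0 = 1045 J
q2 (condense at 100 °C): 16.0 × 2253.0 = 36048 J
q3 (cool water 100→0 °C): 16.0 × 4.16 × 100.0 = 6656 J
q4 (freeze at 0 °C): 16.0 × 338.0 = 5408 J
q5 (cool ice 0→-27.0 °C): 16.0 × 2.04 × 27.0 = 881 J
Total: 1045 + 36048 + 6656 + 5408 + 881 = 50038 J = 50.0 kJ

q = 50.0 kJ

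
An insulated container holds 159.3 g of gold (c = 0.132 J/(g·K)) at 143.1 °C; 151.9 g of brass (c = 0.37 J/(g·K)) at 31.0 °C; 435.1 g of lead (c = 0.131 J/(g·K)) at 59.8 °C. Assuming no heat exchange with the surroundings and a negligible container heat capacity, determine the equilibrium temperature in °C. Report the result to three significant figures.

T_f = 60.8 °C

Σ mᵢcᵢ(T − Tᵢ) = 0  ⇒  T = Σ mᵢcᵢTᵢ / Σ mᵢcᵢ
Σ mᵢcᵢ = 159.3×0.132 + 151.9×0.37 + 435.1×0.131 = 134.2287
Σ mᵢcᵢTᵢ = 21.0276×143.1 + 56.203×31.0 + 56.9981×59.8 = 8159.8
T = 8159.8 / 134.2287 = 60.79 °C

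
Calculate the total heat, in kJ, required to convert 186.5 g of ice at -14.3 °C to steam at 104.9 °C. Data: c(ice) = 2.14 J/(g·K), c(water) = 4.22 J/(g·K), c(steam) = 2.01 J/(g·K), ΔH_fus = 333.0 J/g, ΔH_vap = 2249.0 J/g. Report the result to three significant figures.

q1 (heat ice -14.3→0.0 °C): 186.5 × 2.14 × 14.3 = 5707 J
q2 (melt at 0 °C): 186.5 × 333.0 = 62105 J
q3 (heat water 0.0→100.0 °C): 186.5 × 4.22 × 100.0 = 78703 J
q4 (vaporize at 100 °C): 186.5 × 2249.0 = 419439 J
q5 (heat steam 100.0→104.9 °C): 186.5 × 2.01 × 4.9 = 1837 J
Total: 5707 + 62105 + 78703 + 419439 + 1837 = 567791 J = 568 kJ

q = 568 kJ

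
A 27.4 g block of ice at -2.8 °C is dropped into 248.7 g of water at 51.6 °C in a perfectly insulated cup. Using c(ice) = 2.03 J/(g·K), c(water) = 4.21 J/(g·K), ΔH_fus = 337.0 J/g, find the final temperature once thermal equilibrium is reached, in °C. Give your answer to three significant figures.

Heat to bring ice to 0 °C and melt it: q₁ = 27.4×2.03×2.8 + 27.4×337.0 = 9389.5 J
Heat the water can supply cooling to 0 °C: 248.7×4.21×51.6 = 54026.6 J > q₁, so all ice melts.
Energy balance: 248.7×4.21×(51.6 − T) = 9389.5 + 27.4×4.21×(T − 0)
1047.027(51.6 − T) = 9389.5 + 115.354 T
54026.6 − 9389.5 = 1162.381 T
T = 44637.1 / 1162.381 = 38.40 °C

T_f = 38.4 °C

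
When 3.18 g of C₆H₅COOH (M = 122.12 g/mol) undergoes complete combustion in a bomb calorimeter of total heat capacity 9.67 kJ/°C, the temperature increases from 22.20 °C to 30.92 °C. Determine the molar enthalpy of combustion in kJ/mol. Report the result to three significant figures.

ΔT = 30.92 − 22.20 = 8.72 °C
q_cal = C_cal × ΔT = 9.67 × 8.72 = 84.3224 kJ
n = 3.18 / 122.12 = 0.02604 mol
q_rxn = −q_cal = -84.3224 kJ
ΔH = -84.3224 / 0.02604 = -3238 kJ/mol

ΔH = -3240 kJ/mol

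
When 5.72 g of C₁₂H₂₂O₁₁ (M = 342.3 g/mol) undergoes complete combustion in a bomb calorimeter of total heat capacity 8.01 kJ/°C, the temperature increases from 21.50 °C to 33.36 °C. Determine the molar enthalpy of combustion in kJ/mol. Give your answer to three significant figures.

ΔH = -5680 kJ/mol

ΔT = 33.36 − 21.50 = 11.86 °C
q_cal = C_cal × ΔT = 8.01 × 11.86 = 94.9986 kJ
n = 5.72 / 342.3 = 0.0167105 mol
q_rxn = −q_cal = -94.9986 kJ
ΔH = -94.9986 / 0.0167105 = -5684.96 kJ/mol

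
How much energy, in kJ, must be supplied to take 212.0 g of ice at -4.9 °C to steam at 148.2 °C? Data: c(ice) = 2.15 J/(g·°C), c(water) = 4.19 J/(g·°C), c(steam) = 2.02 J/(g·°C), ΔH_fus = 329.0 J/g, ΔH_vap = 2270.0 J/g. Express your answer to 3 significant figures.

q1 (heat ice -4.9→0.0 °C): 212.0 × 2.15 × 4.9 = 2233 J
q2 (melt at 0 °C): 212.0 × 329.0 = 69748 J
q3 (heat water 0.0→100.0 °C): 212.0 × 4.19 × 100.0 = 88828 J
q4 (vaporize at 100 °C): 212.0 × 2270.0 = 481240 J
q5 (heat steam 100.0→148.2 °C): 212.0 × 2.02 × 48.2 = 20641 J
Total: 2233 + 69748 + 88828 + 481240 + 20641 = 662690 J = 663 kJ

q = 663 kJ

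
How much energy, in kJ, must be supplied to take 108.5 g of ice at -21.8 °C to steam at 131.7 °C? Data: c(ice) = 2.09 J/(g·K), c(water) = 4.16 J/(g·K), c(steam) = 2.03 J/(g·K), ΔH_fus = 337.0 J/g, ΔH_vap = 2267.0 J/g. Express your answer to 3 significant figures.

q = 340 kJ

q1 (heat ice -21.8→0.0 °C): 108.5 × 2.09 × 21.8 = 4943 J
q2 (melt at 0 °C): 108.5 × 337.0 = 36565 J
q3 (heat water 0.0→100.0 °C): 108.5 × 4.16 × 100.0 = 45136 J
q4 (vaporize at 100 °C): 108.5 × 2267.0 = 245970 J
q5 (heat steam 100.0→131.7 °C): 108.5 × 2.03 × 31.7 = 6982 J
Total: 4943 + 36565 + 45136 + 245970 + 6982 = 339596 J = 340 kJ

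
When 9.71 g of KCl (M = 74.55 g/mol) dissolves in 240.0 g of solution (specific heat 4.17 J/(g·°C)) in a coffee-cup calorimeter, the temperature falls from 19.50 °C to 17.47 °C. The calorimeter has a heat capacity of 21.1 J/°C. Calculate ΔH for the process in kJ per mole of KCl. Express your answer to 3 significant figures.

|ΔT| = |17.47 − 19.50| = 2.03 °C
|q_surr| = (240.0 × 4.17 + 21.1) × 2.03 = 1021.9 × 2.03 = 2074 J
n(KCl) = 9.71 / 74.55 = 0.1302 mol
Temperature fell, so q_rxn = +|q_surr| = 2.074 kJ
ΔH = q_rxn / n = 15.93 kJ/mol

ΔH = 15.9 kJ/mol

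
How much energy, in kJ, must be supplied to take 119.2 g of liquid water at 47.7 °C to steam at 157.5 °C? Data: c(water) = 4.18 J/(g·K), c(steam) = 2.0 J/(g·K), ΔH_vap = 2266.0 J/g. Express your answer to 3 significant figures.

q1 (heat water 47.7→100.0 °C): 119.2 × 4.18 × 52.3 = 26059 J
q2 (vaporize at 100 °C): 119.2 × 2266.0 = 270107 J
q3 (heat steam 100.0→157.5 °C): 119.2 × 2.0 × 57.5 = 13708 J
Total: 26059 + 270107 + 13708 = 309874 J = 310 kJ

q = 310 kJ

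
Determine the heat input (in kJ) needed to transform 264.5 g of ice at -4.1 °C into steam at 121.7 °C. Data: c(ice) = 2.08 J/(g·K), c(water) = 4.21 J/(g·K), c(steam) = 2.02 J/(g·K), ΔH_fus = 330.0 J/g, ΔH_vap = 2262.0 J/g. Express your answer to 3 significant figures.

q1 (heat ice -4.1→0.0 °C): 264.5 × 2.08 × 4.1 = 2256 J
q2 (melt at 0 °C): 264.5 × 330.0 = 87285 J
q3 (heat water 0.0→100.0 °C): 264.5 × 4.21 × 100.0 = 111355 J
q4 (vaporize at 100 °C): 264.5 × 2262.0 = 598299 J
q5 (heat steam 100.0→121.7 °C): 264.5 × 2.02 × 21.7 = 11594 J
Total: 2256 + 87285 + 111355 + 598299 + 11594 = 810789 J = 811 kJ

q = 811 kJ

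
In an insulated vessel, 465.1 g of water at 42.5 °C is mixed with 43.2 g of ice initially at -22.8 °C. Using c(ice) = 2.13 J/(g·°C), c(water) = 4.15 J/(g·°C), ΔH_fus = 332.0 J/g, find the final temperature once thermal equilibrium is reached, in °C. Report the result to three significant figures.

Heat to bring ice to 0 °C and melt it: q₁ = 43.2×2.13×22.8 + 43.2×332.0 = 16440 J
Heat the water can supply cooling to 0 °C: 465.1×4.15×42.5 = 82032.0 J > q₁, so all ice melts.
Energy balance: 465.1×4.15×(42.5 − T) = 16440 + 43.2×4.15×(T − 0)
1930.165(42.5 − T) = 16440 + 179.28 T
82032.0 − 16440 = 2109.445 T
T = 65592.0 / 2109.445 = 31.09 °C

T_f = 31.1 °C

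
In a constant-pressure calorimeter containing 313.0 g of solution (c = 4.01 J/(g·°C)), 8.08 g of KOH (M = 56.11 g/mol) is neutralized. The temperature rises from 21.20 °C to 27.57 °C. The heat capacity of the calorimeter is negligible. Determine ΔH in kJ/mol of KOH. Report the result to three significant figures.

|ΔT| = |27.57 − 21.20| = 6.37 °C
|q_surr| = (313.0 × 4.01) × 6.37 = 1255.13 × 6.37 = 7995 J
n(KOH) = 8.08 / 56.11 = 0.1440 mol
Temperature rose, so q_rxn = −|q_surr| = -7.995 kJ
ΔH = q_rxn / n = -55.52 kJ/mol

ΔH = -55.5 kJ/mol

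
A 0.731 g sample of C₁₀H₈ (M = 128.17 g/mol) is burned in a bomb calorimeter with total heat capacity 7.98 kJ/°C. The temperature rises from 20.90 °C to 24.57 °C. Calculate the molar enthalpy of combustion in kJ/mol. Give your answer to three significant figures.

ΔH = -5130 kJ/mol

ΔT = 24.57 − 20.90 = 3.67 °C
q_cal = C_cal × ΔT = 7.98 × 3.67 = 29.2866 kJ
n = 0.731 / 128.17 = 0.0057034 mol
q_rxn = −q_cal = -29.2866 kJ
ΔH = -29.2866 / 0.0057034 = -5134.9 kJ/mol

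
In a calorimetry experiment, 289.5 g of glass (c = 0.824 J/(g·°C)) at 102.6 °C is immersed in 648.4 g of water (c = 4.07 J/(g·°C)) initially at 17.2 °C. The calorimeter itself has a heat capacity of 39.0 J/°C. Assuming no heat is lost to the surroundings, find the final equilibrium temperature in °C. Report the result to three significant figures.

Heat lost by glass = heat gained by water + calorimeter.
(289.5)(0.824)(102.6 − T) = [(648.4)(4.07) + 39.0](T − 17.2)
238.548 (102.6 − T) = 2677.988 (T − 17.2)
24475 − 238.548 T = 2677.988 T − 46061
70536 = 2916.536 T
T = 24.18 °C

T_f = 24.2 °C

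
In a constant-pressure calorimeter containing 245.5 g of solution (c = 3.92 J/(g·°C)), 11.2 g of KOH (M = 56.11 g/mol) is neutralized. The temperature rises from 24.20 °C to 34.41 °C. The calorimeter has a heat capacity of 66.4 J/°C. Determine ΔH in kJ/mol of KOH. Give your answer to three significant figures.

ΔH = -52.6 kJ/mol

|ΔT| = |34.41 − 24.20| = 10.21 °C
|q_surr| = (245.5 × 3.92 + 66.4) × 10.21 = 1028.76 × 10.21 = 10500 J
n(KOH) = 11.2 / 56.11 = 0.1996 mol
Temperature rose, so q_rxn = −|q_surr| = -10.50 kJ
ΔH = q_rxn / n = -52.61 kJ/mol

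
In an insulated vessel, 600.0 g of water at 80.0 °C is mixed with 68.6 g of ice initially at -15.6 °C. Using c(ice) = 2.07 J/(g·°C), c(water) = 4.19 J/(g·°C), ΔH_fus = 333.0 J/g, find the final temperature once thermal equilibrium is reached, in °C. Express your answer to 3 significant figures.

Heat to bring ice to 0 °C and melt it: q₁ = 68.6×2.07×15.6 + 68.6×333.0 = 25059 J
Heat the water can supply cooling to 0 °C: 600.0×4.19×80.0 = 201120 J > q₁, so all ice melts.
Energy balance: 600.0×4.19×(80.0 − T) = 25059 + 68.6×4.19×(T − 0)
2514(80.0 − T) = 25059 + 287.434 T
201120 − 25059 = 2801.434 T
T = 176061 / 2801.434 = 62.847 °C

T_f = 62.8 °C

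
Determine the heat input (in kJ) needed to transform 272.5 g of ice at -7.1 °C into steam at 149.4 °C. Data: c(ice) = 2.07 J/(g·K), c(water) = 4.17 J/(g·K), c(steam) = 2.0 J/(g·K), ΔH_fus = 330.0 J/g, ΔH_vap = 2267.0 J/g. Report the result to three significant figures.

q = 852 kJ

q1 (heat ice -7.1→0.0 °C): 272.5 × 2.07 × 7.1 = 4005 J
q2 (melt at 0 °C): 272.5 × 330.0 = 89925 J
q3 (heat water 0.0→100.0 °C): 272.5 × 4.17 × 100.0 = 113633 J
q4 (vaporize at 100 °C): 272.5 × 2267.0 = 617758 J
q5 (heat steam 100.0→149.4 °C): 272.5 × 2.0 × 49.4 = 26923 J
Total: 4005 + 89925 + 113633 + 617758 + 26923 = 852244 J = 852 kJ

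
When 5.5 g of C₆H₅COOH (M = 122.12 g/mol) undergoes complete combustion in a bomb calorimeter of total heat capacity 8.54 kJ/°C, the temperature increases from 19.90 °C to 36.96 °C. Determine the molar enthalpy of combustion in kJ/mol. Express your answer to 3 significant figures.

ΔT = 36.96 − 19.90 = 17.06 °C
q_cal = C_cal × ΔT = 8.54 × 17.06 = 145.6924 kJ
n = 5.5 / 122.12 = 0.04504 mol
q_rxn = −q_cal = -145.6924 kJ
ΔH = -145.6924 / 0.04504 = -3234.7 kJ/mol

ΔH = -3230 kJ/mol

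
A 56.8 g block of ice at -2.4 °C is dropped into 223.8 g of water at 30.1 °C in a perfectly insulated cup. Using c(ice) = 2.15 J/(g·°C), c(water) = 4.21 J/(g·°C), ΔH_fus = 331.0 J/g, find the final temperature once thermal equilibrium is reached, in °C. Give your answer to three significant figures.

Heat to bring ice to 0 °C and melt it: q₁ = 56.8×2.15×2.4 + 56.8×331.0 = 19094 J
Heat the water can supply cooling to 0 °C: 223.8×4.21×30.1 = 28360.2 J > q₁, so all ice melts.
Energy balance: 223.8×4.21×(30.1 − T) = 19094 + 56.8×4.21×(T − 0)
942.198(30.1 − T) = 19094 + 239.128 T
28360.2 − 19094 = 1181.326 T
T = 9266.2 / 1181.326 = 7.844 °C

T_f = 7.84 °C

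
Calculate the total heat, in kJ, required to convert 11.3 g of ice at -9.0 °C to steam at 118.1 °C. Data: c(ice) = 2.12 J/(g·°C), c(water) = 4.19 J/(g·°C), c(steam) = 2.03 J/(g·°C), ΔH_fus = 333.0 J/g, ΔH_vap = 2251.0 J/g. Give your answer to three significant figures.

q = 34.6 kJ

q1 (heat ice -9.0→0.0 °C): 11.3 × 2.12 × 9.0 = 216 J
q2 (melt at 0 °C): 11.3 × 333.0 = 3763 J
q3 (heat water 0.0→100.0 °C): 11.3 × 4.19 × 100.0 = 4735 J
q4 (vaporize at 100 °C): 11.3 × 2251.0 = 25436 J
q5 (heat steam 100.0→118.1 °C): 11.3 × 2.03 × 18.1 = 415 J
Total: 216 + 3763 + 4735 + 25436 + 415 = 34565 J = 34.6 kJ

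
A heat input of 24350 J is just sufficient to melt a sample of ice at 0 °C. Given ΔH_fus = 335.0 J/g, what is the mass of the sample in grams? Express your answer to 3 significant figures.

m = 72.7 g

m = q / ΔH_fus = 24350 J / 335.0 J/g = 72.7 g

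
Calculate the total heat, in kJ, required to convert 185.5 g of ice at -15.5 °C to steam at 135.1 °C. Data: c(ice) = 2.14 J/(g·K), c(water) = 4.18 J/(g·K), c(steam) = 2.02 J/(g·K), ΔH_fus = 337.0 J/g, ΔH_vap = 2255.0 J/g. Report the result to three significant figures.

q1 (heat ice -15.5→0.0 °C): 185.5 × 2.14 × 15.5 = 6153 J
q2 (melt at 0 °C): 185.5 × 337.0 = 62514 J
q3 (heat water 0.0→100.0 °C): 185.5 × 4.18 × 100.0 = 77539 J
q4 (vaporize at 100 °C): 185.5 × 2255.0 = 418303 J
q5 (heat steam 100.0→135.1 °C): 185.5 × 2.02 × 35.1 = 13152 J
Total: 6153 + 62514 + 77539 + 418303 + 13152 = 577661 J = 578 kJ

q = 578 kJ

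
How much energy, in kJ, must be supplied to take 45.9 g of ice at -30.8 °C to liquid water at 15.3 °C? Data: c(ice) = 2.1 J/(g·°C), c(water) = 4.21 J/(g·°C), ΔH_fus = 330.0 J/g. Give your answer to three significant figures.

q1 (heat ice -30.8→0.0 °C): 45.9 × 2.1 × 30.8 = 2969 J
q2 (melt at 0 °C): 45.9 × 330.0 = 15147 J
q3 (heat water 0.0→15.3 °C): 45.9 × 4.21 × 15.3 = 2957 J
Total: 2969 + 15147 + 2957 = 21073 J = 21.1 kJ

q = 21.1 kJ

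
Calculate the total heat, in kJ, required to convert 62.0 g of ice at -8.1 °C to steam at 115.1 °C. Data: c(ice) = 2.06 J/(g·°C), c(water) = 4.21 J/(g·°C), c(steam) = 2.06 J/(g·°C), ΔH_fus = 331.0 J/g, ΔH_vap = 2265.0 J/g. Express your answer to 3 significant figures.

q = 190 kJ

q1 (heat ice -8.1→0.0 °C): 62.0 × 2.06 × 8.1 = 1035 J
q2 (melt at 0 °C): 62.0 × 331.0 = 20522 J
q3 (heat water 0.0→100.0 °C): 62.0 × 4.21 × 100.0 = 26102 J
q4 (vaporize at 100 °C): 62.0 × 2265.0 = 140430 J
q5 (heat steam 100.0→115.1 °C): 62.0 × 2.06 × 15.1 = 1929 J
Total: 1035 + 20522 + 26102 + 140430 + 1929 = 190018 J = 190 kJ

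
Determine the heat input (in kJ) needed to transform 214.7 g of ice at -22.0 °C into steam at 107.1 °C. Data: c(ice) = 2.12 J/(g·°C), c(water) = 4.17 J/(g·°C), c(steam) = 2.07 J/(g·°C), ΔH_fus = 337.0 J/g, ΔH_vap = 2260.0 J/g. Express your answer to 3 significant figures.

q1 (heat ice -22.0→0.0 °C): 214.7 × 2.12 × 22.0 = 10014 J
q2 (melt at 0 °C): 214.7 × 337.0 = 72354 J
q3 (heat water 0.0→100.0 °C): 214.7 × 4.17 × 100.0 = 89530 J
q4 (vaporize at 100 °C): 214.7 × 2260.0 = 485222 J
q5 (heat steam 100.0→107.1 °C): 214.7 × 2.07 × 7.1 = 3155 J
Total: 10014 + 72354 + 89530 + 485222 + 3155 = 660275 J = 660 kJ

q = 660 kJ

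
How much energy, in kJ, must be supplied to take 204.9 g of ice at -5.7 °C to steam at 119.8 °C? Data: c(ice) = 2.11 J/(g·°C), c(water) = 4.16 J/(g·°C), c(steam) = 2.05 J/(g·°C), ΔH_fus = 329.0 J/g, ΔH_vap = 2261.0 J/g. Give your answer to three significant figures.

q = 627 kJ

q1 (heat ice -5.7→0.0 °C): 204.9 × 2.11 × 5.7 = 2464 J
q2 (melt at 0 °C): 204.9 × 329.0 = 67412 J
q3 (heat water 0.0→100.0 °C): 204.9 × 4.16 × 100.0 = 85238 J
q4 (vaporize at 100 °C): 204.9 × 2261.0 = 463279 J
q5 (heat steam 100.0→119.8 °C): 204.9 × 2.05 × 19.8 = 8317 J
Total: 2464 + 67412 + 85238 + 463279 + 8317 = 626710 J = 627 kJ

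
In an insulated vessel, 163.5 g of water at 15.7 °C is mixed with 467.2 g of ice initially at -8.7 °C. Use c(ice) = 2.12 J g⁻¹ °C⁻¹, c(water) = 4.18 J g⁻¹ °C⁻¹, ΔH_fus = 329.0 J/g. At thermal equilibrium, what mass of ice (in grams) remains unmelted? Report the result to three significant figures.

Heat to warm all ice to 0 °C: 467.2×2.12×8.7 = 8617.0 J
Heat released by water cooling to 0 °C: 163.5×4.18×15.7 = 10730 J
10730 J < 8617.0 + 467.2×329.0 = 162325.8 J, so not all ice melts; final T = 0 °C.
Heat left for melting: 10730 − 8617.0 = 2113.0 J
Mass melted = 2113.0 / 329.0 = 6.422 g
Ice remaining = 467.2 − 6.422 = 460.778 g

m_ice remaining = 461 g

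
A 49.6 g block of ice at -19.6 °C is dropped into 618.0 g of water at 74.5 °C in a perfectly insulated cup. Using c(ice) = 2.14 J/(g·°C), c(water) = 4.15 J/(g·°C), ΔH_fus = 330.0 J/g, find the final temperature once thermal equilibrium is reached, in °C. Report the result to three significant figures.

T_f = 62.3 °C

Heat to bring ice to 0 °C and melt it: q₁ = 49.6×2.14×19.6 + 49.6×330.0 = 18448 J
Heat the water can supply cooling to 0 °C: 618.0×4.15×74.5 = 191070 J > q₁, so all ice melts.
Energy balance: 618.0×4.15×(74.5 − T) = 18448 + 49.6×4.15×(T − 0)
2564.7(74.5 − T) = 18448 + 205.84 T
191070 − 18448 = 2770.54 T
T = 172622 / 2770.54 = 62.31 °C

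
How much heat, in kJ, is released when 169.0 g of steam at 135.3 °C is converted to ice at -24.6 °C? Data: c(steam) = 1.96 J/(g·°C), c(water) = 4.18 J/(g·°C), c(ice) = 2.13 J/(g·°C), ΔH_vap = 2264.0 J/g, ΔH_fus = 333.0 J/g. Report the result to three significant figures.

q = 530 kJ

q1 (cool steam 135.3→100 °C): 169.0 × 1.96 × 35.3 = 11693 J
q2 (condense at 100 °C): 169.0 × 2264.0 = 382616 J
q3 (cool water 100→0 °C): 169.0 × 4.18 × 100.0 = 70642 J
q4 (freeze at 0 °C): 169.0 × 333.0 = 56277 J
q5 (cool ice 0→-24.6 °C): 169.0 × 2.13 × 24.6 = 8855 J
Total: 11693 + 382616 + 70642 + 56277 + 8855 = 530083 J = 530 kJ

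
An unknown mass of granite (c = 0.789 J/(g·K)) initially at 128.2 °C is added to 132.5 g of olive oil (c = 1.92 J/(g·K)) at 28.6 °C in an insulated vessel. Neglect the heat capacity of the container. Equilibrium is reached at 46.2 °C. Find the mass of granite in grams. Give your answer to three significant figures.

m = 69.2 g

q_gained = (132.5 × 1.92) × (46.2 − 28.6) = 4477 J
q_lost = m × 0.789 × (128.2 − 46.2) = 64.698 m
m = 4477 / 64.698 = 69.2 g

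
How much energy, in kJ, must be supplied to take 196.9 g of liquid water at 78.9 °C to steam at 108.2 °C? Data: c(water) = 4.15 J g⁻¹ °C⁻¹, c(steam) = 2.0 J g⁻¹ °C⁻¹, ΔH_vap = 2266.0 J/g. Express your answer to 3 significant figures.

q = 467 kJ

q1 (heat water 78.9→100.0 °C): 196.9 × 4.15 × 21.1 = 17242 J
q2 (vaporize at 100 °C): 196.9 × 2266.0 = 446175 J
q3 (heat steam 100.0→108.2 °C): 196.9 × 2.0 × 8.2 = 3229 J
Total: 17242 + 446175 + 3229 = 466646 J = 467 kJ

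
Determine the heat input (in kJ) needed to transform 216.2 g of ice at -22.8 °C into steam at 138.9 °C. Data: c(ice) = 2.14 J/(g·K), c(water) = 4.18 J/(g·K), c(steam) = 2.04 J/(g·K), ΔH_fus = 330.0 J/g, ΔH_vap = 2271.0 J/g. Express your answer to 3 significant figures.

q = 680 kJ

q1 (heat ice -22.8→0.0 °C): 216.2 × 2.14 × 22.8 = 10549 J
q2 (melt at 0 °C): 216.2 × 330.0 = 71346 J
q3 (heat water 0.0→100.0 °C): 216.2 × 4.18 × 100.0 = 90372 J
q4 (vaporize at 100 °C): 216.2 × 2271.0 = 490990 J
q5 (heat steam 100.0→138.9 °C): 216.2 × 2.04 × 38.9 = 17157 J
Total: 10549 + 71346 + 90372 + 490990 + 17157 = 680414 J = 680 kJ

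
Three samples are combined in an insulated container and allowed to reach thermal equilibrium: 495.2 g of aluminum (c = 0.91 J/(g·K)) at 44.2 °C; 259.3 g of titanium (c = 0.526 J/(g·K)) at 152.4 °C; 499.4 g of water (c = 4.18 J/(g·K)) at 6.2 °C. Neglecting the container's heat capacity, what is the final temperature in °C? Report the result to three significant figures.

Σ mᵢcᵢ(T − Tᵢ) = 0  ⇒  T = Σ mᵢcᵢTᵢ / Σ mᵢcᵢ
Σ mᵢcᵢ = 495.2×0.91 + 259.3×0.526 + 499.4×4.18 = 2674.5158
Σ mᵢcᵢTᵢ = 450.632×44.2 + 136.3918×152.4 + 2087.492×6.2 = 53646
T = 53646 / 2674.5158 = 20.06 °C

T_f = 20.1 °C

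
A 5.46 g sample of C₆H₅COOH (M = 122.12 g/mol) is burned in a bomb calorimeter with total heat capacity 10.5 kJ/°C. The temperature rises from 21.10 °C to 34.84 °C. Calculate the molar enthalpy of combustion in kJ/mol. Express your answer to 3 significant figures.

ΔT = 34.84 − 21.10 = 13.74 °C
q_cal = C_cal × ΔT = 10.5 × 13.74 = 144.27 kJ
n = 5.46 / 122.12 = 0.04471 mol
q_rxn = −q_cal = -144.27 kJ
ΔH = -144.27 / 0.04471 = -3227 kJ/mol

ΔH = -3230 kJ/mol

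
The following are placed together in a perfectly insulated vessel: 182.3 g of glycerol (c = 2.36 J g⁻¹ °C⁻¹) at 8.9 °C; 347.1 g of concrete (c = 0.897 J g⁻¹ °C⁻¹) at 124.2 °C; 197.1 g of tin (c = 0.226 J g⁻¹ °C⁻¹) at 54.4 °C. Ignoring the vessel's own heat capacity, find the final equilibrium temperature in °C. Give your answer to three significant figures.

Σ mᵢcᵢ(T − Tᵢ) = 0  ⇒  T = Σ mᵢcᵢTᵢ / Σ mᵢcᵢ
Σ mᵢcᵢ = 182.3×2.36 + 347.1×0.897 + 197.1×0.226 = 786.1213
Σ mᵢcᵢTᵢ = 430.228×8.9 + 311.3487×124.2 + 44.5446×54.4 = 44922
T = 44922 / 786.1213 = 57.14 °C

T_f = 57.1 °C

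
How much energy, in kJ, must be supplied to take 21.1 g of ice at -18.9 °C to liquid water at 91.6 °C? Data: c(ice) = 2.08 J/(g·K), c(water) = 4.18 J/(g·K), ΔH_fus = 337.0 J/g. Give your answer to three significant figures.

q1 (heat ice -18.9→0.0 °C): 21.1 × 2.08 × 18.9 = 829 J
q2 (melt at 0 °C): 21.1 × 337.0 = 7111 J
q3 (heat water 0.0→91.6 °C): 21.1 × 4.18 × 91.6 = 8079 J
Total: 829 + 7111 + 8079 = 16019 J = 16.0 kJ

q = 16.0 kJ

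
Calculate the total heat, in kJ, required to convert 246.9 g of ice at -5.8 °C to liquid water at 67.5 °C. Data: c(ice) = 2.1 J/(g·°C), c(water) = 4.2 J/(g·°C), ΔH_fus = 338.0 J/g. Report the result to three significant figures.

q = 156 kJ

q1 (heat ice -5.8→0.0 °C): 246.9 × 2.1 × 5.8 = 3007 J
q2 (melt at 0 °C): 246.9 × 338.0 = 83452 J
q3 (heat water 0.0→67.5 °C): 246.9 × 4.2 × 67.5 = 69996 J
Total: 3007 + 83452 + 69996 = 156455 J = 156 kJ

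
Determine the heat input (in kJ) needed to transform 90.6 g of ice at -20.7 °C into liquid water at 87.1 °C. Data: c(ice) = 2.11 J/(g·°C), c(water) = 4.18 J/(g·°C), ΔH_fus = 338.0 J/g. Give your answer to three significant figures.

q1 (heat ice -20.7→0.0 °C): 90.6 × 2.11 × 20.7 = 3957 J
q2 (melt at 0 °C): 90.6 × 338.0 = 30623 J
q3 (heat water 0.0→87.1 °C): 90.6 × 4.18 × 87.1 = 32985 J
Total: 3957 + 30623 + 32985 = 67565 J = 67.6 kJ

q = 67.6 kJ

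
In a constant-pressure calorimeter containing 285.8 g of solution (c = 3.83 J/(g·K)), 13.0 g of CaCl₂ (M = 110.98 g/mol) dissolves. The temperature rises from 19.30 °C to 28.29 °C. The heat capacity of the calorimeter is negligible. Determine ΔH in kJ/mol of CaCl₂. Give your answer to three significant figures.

ΔH = -84.0 kJ/mol

|ΔT| = |28.29 − 19.30| = 8.99 °C
|q_surr| = (285.8 × 3.83) × 8.99 = 1094.614 × 8.99 = 9841 J
n(CaCl₂) = 13.0 / 110.98 = 0.1171 mol
Temperature rose, so q_rxn = −|q_surr| = -9.841 kJ
ΔH = q_rxn / n = -84.04 kJ/mol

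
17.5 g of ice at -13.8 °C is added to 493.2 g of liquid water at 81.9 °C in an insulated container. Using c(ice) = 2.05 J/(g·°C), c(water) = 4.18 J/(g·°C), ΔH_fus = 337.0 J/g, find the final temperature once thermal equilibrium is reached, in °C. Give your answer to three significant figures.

T_f = 76.1 °C

Heat to bring ice to 0 °C and melt it: q₁ = 17.5×2.05×13.8 + 17.5×337.0 = 6392.6 J
Heat the water can supply cooling to 0 °C: 493.2×4.18×81.9 = 168843 J > q₁, so all ice melts.
Energy balance: 493.2×4.18×(81.9 − T) = 6392.6 + 17.5×4.18×(T − 0)
2061.576(81.9 − T) = 6392.6 + 73.15 T
168843 − 6392.6 = 2134.726 T
T = 162450.4 / 2134.726 = 76.10 °C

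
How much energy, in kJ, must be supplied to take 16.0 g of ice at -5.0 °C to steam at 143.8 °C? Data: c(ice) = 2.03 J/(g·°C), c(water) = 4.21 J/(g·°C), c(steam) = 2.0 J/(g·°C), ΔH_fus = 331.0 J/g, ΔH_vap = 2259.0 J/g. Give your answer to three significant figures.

q = 49.7 kJ

q1 (heat ice -5.0→0.0 °C): 16.0 × 2.03 × 5.0 = 162 J
q2 (melt at 0 °C): 16.0 × 331.0 = 5296 J
q3 (heat water 0.0→100.0 °C): 16.0 × 4.21 × 100.0 = 6736 J
q4 (vaporize at 100 °C): 16.0 × 2259.0 = 36144 J
q5 (heat steam 100.0→143.8 °C): 16.0 × 2.0 × 43.8 = 1402 J
Total: 162 + 5296 + 6736 + 36144 + 1402 = 49740 J = 49.7 kJ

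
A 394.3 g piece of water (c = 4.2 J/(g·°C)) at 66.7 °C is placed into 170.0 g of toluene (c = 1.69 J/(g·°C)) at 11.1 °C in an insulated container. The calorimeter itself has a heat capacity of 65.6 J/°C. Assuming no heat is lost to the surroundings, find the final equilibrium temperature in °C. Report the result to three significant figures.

T_f = 56.9 °C

Heat lost by water = heat gained by toluene + calorimeter.
(394.3)(4.2)(66.7 − T) = [(170.0)(1.69) + 65.6](T − 11.1)
1656.06 (66.7 − T) = 352.9 (T − 11.1)
110460 − 1656.06 T = 352.9 T − 3917.2
114377.2 = 2008.96 T
T = 56.93 °C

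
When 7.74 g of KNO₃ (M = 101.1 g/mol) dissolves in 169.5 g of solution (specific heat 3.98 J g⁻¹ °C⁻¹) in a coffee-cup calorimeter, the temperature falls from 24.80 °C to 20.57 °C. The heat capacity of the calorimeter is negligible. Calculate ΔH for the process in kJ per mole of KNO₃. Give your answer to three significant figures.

|ΔT| = |20.57 − 24.80| = 4.23 °C
|q_surr| = (169.5 × 3.98) × 4.23 = 674.61 × 4.23 = 2854 J
n(KNO₃) = 7.74 / 101.1 = 0.07656 mol
Temperature fell, so q_rxn = +|q_surr| = 2.854 kJ
ΔH = q_rxn / n = 37.28 kJ/mol

ΔH = 37.3 kJ/mol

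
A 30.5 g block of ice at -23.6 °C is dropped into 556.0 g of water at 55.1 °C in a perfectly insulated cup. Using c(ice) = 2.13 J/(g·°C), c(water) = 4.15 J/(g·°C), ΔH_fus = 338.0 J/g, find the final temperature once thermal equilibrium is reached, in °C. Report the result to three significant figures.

Heat to bring ice to 0 °C and melt it: q₁ = 30.5×2.13×23.6 + 30.5×338.0 = 11842 J
Heat the water can supply cooling to 0 °C: 556.0×4.15×55.1 = 127138 J > q₁, so all ice melts.
Energy balance: 556.0×4.15×(55.1 − T) = 11842 + 30.5×4.15×(T − 0)
2307.4(55.1 − T) = 11842 + 126.575 T
127138 − 11842 = 2433.975 T
T = 115296 / 2433.975 = 47.37 °C

T_f = 47.4 °C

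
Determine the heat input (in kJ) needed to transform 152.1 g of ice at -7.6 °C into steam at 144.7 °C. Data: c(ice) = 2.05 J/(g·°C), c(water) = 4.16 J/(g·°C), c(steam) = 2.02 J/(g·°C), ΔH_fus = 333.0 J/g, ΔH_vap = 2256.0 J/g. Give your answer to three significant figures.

q1 (heat ice -7.6→0.0 °C): 152.1 × 2.05 × 7.6 = 2370 J
q2 (melt at 0 °C): 152.1 × 333.0 = 50649 J
q3 (heat water 0.0→100.0 °C): 152.1 × 4.16 × 100.0 = 63274 J
q4 (vaporize at 100 °C): 152.1 × 2256.0 = 343138 J
q5 (heat steam 100.0→144.7 °C): 152.1 × 2.02 × 44.7 = 13734 J
Total: 2370 + 50649 + 63274 + 343138 + 13734 = 473165 J = 473 kJ

q = 473 kJ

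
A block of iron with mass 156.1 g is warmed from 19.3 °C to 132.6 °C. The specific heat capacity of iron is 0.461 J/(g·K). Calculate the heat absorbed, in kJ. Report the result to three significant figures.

q = m c ΔT = 156.1 × 0.461 × (132.6 − 19.3)
q = 156.1 × 0.461 × 113.3 = 8153 J = 8.15 kJ

q = 8.15 kJ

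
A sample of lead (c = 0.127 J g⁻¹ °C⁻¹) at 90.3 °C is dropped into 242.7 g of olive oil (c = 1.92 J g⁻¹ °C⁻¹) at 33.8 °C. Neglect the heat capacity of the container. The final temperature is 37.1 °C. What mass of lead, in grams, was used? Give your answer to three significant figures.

m = 228 g

q_gained = (242.7 × 1.92) × (37.1 − 33.8) = 1538 J
q_lost = m × 0.127 × (90.3 − 37.1) = 6.7564 m
m = 1538 / 6.7564 = 228 g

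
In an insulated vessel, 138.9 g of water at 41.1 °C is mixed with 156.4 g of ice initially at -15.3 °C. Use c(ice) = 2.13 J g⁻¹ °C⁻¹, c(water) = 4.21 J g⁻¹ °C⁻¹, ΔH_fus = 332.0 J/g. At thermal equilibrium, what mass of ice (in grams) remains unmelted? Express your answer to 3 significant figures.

m_ice remaining = 99.4 g

Heat to warm all ice to 0 °C: 156.4×2.13×15.3 = 5096.9 J
Heat released by water cooling to 0 °C: 138.9×4.21×41.1 = 24034 J
24034 J < 5096.9 + 156.4×332.0 = 57021.7 J, so not all ice melts; final T = 0 °C.
Heat left for melting: 24034 − 5096.9 = 18937.1 J
Mass melted = 18937.1 / 332.0 = 57.04 g
Ice remaining = 156.4 − 57.04 = 99.36 g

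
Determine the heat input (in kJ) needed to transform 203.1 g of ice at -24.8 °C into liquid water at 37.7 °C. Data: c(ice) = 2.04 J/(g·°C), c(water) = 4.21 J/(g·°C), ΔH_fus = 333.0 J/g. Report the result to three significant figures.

q = 110 kJ

q1 (heat ice -24.8→0.0 °C): 203.1 × 2.04 × 24.8 = 10275 J
q2 (melt at 0 °C): 203.1 × 333.0 = 67632 J
q3 (heat water 0.0→37.7 °C): 203.1 × 4.21 × 37.7 = 32235 J
Total: 10275 + 67632 + 32235 = 110142 J = 110 kJ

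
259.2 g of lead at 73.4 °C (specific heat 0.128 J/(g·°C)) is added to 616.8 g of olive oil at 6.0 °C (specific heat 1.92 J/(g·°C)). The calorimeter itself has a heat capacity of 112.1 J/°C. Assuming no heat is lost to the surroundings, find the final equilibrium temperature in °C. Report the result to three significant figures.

T_f = 7.68 °C

Heat lost by lead = heat gained by olive oil + calorimeter.
(259.2)(0.128)(73.4 − T) = [(616.8)(1.92) + 112.1](T − 6.0)
33.1776 (73.4 − T) = 1296.356 (T − 6.0)
2435.2 − 33.1776 T = 1296.356 T − 7778.1
10213.3 = 1329.5336 T
T = 7.682 °C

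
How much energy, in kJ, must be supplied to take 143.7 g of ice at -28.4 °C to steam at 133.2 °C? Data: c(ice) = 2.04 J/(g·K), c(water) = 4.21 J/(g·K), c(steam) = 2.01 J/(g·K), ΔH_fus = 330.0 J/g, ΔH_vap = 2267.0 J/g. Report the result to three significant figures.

q1 (heat ice -28.4→0.0 °C): 143.7 × 2.04 × 28.4 = 8325 J
q2 (melt at 0 °C): 143.7 × 330.0 = 47421 J
q3 (heat water 0.0→100.0 °C): 143.7 × 4.21 × 100.0 = 60498 J
q4 (vaporize at 100 °C): 143.7 × 2267.0 = 325768 J
q5 (heat steam 100.0→133.2 °C): 143.7 × 2.01 × 33.2 = 9589 J
Total: 8325 + 47421 + 60498 + 325768 + 9589 = 451601 J = 452 kJ

q = 452 kJ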